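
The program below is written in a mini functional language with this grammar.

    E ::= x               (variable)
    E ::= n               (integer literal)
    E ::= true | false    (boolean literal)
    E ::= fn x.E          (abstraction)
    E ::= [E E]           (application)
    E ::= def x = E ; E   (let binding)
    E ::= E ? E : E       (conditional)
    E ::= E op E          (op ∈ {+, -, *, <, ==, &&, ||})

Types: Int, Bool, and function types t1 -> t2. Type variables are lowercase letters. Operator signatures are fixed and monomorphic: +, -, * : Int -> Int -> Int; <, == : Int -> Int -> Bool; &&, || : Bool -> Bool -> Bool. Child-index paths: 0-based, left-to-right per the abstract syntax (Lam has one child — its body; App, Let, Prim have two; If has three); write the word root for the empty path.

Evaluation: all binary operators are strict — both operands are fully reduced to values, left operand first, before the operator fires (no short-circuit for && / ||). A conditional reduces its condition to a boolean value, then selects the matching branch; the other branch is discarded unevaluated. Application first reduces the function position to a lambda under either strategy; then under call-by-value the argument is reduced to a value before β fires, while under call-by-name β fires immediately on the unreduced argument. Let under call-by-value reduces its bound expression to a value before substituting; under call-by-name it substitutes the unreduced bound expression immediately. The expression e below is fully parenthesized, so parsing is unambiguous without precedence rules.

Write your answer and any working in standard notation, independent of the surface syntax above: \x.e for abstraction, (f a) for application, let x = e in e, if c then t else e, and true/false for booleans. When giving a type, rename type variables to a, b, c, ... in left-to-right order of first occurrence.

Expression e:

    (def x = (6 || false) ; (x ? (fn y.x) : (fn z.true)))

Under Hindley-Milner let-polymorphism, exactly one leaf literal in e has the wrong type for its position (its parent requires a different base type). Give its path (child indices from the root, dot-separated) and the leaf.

Answer: 0.0 : 6

Working:
  unify Int ~ Bool
  FAIL: mismatch Int ~ Bool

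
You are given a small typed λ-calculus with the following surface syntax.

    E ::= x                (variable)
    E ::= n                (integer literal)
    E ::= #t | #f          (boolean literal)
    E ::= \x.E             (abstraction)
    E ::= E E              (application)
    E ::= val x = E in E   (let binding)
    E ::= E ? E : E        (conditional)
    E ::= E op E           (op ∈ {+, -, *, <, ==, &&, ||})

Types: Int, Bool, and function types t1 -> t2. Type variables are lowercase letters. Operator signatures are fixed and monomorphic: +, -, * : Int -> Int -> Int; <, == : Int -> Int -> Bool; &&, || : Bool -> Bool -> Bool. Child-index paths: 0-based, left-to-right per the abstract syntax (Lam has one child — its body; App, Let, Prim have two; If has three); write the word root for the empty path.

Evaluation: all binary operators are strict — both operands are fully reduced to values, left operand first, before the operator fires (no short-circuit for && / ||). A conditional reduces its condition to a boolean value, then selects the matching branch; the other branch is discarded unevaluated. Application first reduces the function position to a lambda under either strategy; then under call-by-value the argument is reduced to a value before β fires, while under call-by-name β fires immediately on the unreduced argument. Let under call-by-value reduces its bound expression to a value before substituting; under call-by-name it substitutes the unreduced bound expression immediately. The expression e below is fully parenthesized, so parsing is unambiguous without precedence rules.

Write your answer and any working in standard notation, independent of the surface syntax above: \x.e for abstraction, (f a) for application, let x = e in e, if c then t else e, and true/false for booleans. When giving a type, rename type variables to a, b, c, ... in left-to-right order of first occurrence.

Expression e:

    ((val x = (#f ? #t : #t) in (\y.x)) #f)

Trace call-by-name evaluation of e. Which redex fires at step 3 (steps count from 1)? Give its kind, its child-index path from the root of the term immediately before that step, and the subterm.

Working:
step 0: ((let x = (if false then true else true) in (\y.x)) false)
step 1: [let@0] ((\y.(if false then true else true)) false)
step 2: [beta@root] (if false then true else true)
step 3: [if@root] true

Answer: if at root : (if false then true else true)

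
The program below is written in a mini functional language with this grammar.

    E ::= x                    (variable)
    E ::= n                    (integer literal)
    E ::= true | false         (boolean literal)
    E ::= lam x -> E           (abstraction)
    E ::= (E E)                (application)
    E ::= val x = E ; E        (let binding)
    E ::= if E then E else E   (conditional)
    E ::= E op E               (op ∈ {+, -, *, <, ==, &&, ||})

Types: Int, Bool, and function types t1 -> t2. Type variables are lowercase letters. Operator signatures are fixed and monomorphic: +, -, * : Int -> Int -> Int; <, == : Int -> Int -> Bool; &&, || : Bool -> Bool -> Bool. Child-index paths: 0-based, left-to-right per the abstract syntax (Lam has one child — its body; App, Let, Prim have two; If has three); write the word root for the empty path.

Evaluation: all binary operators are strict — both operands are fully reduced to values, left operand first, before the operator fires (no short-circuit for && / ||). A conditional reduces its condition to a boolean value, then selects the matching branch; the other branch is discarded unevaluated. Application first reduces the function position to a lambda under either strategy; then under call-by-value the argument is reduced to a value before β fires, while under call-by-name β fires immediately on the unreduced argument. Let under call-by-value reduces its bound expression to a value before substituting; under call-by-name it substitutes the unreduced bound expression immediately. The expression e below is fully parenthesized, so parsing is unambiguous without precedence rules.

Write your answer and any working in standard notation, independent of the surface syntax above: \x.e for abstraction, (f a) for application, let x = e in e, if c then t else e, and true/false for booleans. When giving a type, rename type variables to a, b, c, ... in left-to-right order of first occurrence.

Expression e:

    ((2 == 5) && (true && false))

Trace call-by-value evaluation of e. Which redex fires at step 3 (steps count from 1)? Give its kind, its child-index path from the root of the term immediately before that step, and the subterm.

Trace:
step 0: ((2 == 5) && (true && false))
step 1: [delta@0] (false && (true && false))
step 2: [delta@1] (false && false)
step 3: [delta@root] false

Answer: delta at root : (false && false)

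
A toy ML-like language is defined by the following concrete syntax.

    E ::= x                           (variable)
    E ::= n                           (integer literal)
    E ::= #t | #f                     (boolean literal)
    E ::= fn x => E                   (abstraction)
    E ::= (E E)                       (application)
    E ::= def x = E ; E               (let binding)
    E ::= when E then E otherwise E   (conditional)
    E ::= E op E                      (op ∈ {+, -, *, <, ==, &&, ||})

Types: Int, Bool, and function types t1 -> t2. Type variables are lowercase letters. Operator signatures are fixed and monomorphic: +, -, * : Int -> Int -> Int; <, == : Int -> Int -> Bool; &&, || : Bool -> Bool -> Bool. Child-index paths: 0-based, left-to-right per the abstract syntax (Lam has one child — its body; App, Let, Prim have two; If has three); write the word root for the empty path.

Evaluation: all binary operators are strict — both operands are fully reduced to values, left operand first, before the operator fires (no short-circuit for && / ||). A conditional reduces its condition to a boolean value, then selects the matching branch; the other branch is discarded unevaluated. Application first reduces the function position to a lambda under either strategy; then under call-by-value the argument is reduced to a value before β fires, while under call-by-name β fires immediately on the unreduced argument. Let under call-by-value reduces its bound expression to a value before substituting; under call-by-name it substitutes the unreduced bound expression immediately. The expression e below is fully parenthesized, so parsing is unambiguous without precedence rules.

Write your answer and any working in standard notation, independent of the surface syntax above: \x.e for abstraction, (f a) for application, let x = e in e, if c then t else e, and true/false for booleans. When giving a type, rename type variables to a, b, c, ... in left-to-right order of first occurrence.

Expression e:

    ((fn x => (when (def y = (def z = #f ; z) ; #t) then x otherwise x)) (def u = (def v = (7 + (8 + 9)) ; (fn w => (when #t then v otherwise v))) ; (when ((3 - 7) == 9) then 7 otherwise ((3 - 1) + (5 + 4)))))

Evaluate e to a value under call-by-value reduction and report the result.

Answer: 11

Derivation:
step 0: ((\x.(if (let y = (let z = false in z) in true) then x else x)) (let u = (let v = (7 + (8 + 9)) in (\w.(if true then v else v))) in (if ((3 - 7) == 9) then 7 else ((3 - 1) + (5 + 4)))))
step 1: [delta@1.0.0.1] ((\x.(if (let y = (let z = false in z) in true) then x else x)) (let u = (let v = (7 + 17) in (\w.(if true then v else v))) in (if ((3 - 7) == 9) then 7 else ((3 - 1) + (5 + 4)))))
step 2: [delta@1.0.0] ((\x.(if (let y = (let z = false in z) in true) then x else x)) (let u = (let v = 24 in (\w.(if true then v else v))) in (if ((3 - 7) == 9) then 7 else ((3 - 1) + (5 + 4)))))
step 3: [let@1.0] ((\x.(if (let y = (let z = false in z) in true) then x else x)) (let u = (\w.(if true then 24 else 24)) in (if ((3 - 7) == 9) then 7 else ((3 - 1) + (5 + 4)))))
step 4: [let@1] ((\x.(if (let y = (let z = false in z) in true) then x else x)) (if ((3 - 7) == 9) then 7 else ((3 - 1) + (5 + 4))))
step 5: [delta@1.0.0] ((\x.(if (let y = (let z = false in z) in true) then x else x)) (if (-4 == 9) then 7 else ((3 - 1) + (5 + 4))))
step 6: [delta@1.0] ((\x.(if (let y = (let z = false in z) in true) then x else x)) (if false then 7 else ((3 - 1) + (5 + 4))))
step 7: [if@1] ((\x.(if (let y = (let z = false in z) in true) then x else x)) ((3 - 1) + (5 + 4)))
step 8: [delta@1.0] ((\x.(if (let y = (let z = false in z) in true) then x else x)) (2 + (5 + 4)))
step 9: [delta@1.1] ((\x.(if (let y = (let z = false in z) in true) then x else x)) (2 + 9))
step 10: [delta@1] ((\x.(if (let y = (let z = false in z) in true) then x else x)) 11)
step 11: [beta@root] (if (let y = (let z = false in z) in true) then 11 else 11)
step 12: [let@0.0] (if (let y = false in true) then 11 else 11)
step 13: [let@0] (if true then 11 else 11)
step 14: [if@root] 11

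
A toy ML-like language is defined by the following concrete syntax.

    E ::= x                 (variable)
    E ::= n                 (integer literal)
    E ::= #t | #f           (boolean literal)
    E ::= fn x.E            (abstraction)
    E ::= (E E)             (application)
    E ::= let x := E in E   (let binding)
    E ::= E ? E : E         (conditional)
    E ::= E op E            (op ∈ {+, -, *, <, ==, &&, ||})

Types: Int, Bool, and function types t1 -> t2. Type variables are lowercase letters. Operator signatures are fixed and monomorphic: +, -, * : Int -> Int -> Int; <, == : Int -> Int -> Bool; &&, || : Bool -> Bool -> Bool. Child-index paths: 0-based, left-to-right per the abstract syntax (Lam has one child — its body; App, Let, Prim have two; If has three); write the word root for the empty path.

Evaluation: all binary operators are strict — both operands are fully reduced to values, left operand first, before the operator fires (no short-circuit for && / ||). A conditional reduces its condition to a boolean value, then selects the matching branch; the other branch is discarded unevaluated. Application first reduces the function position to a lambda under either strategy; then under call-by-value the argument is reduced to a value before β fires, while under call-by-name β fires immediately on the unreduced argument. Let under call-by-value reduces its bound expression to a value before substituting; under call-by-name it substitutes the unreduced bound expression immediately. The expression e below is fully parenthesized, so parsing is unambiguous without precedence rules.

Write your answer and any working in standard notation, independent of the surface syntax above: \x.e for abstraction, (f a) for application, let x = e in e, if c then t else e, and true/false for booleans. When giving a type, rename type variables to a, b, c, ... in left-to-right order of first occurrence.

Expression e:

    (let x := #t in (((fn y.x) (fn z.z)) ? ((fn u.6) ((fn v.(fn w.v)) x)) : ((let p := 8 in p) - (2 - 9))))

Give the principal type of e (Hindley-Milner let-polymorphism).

Derivation:
let x : Bool
x : Bool
\y._ : a -> Bool
z : b
\z._ : b -> b
  unify a -> Bool ~ (b -> b) -> c
  unify a ~ b -> b
  unify Bool ~ c
_ _ : Bool
  unify Bool ~ Bool
\u._ : d -> Int
v : e
\w._ : f -> e
\v._ : e -> f -> e
x : Bool
  unify e -> f -> e ~ Bool -> g
  unify e ~ Bool
  unify f -> Bool ~ g
_ _ : f -> Bool
  unify d -> Int ~ (f -> Bool) -> h
  unify d ~ f -> Bool
  unify Int ~ h
_ _ : Int
let p : Int
p : Int
  unify Int ~ Int
  unify Int ~ Int
  unify Int ~ Int
  unify Int ~ Int
  unify Int ~ Int

Answer: Int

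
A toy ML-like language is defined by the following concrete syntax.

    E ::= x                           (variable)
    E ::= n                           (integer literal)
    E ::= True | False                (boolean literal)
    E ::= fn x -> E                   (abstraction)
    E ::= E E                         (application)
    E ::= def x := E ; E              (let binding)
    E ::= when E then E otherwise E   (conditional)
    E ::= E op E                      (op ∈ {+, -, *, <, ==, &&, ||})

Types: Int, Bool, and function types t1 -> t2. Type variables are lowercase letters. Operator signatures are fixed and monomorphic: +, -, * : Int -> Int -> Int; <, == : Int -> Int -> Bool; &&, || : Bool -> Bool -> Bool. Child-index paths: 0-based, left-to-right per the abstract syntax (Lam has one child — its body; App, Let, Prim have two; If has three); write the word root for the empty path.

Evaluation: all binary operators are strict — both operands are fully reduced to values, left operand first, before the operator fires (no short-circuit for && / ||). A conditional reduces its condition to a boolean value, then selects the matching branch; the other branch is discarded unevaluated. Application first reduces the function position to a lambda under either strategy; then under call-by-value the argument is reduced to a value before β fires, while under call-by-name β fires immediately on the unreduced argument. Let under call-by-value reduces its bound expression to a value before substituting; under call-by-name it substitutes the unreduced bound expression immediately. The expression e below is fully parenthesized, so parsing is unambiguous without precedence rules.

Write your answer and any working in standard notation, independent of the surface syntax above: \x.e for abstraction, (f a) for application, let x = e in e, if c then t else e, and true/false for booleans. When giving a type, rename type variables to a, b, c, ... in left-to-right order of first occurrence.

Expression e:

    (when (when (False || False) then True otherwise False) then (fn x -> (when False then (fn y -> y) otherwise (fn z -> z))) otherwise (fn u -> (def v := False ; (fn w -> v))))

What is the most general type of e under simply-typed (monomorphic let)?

Answer: a -> Bool -> Bool

Working:
  unify Bool ~ Bool
  unify Bool ~ Bool
  unify Bool ~ Bool
  unify Bool ~ Bool
  unify Bool ~ Bool
  unify Bool ~ Bool
y : b
\y._ : b -> b
z : c
\z._ : c -> c
  unify b -> b ~ c -> c
  unify b ~ c
  unify c ~ c
\x._ : a -> c -> c
let v : Bool
v : Bool
\w._ : e -> Bool
\u._ : d -> e -> Bool
  unify a -> c -> c ~ d -> e -> Bool
  unify a ~ d
  unify c -> c ~ e -> Bool
  unify c ~ e
  unify e ~ Bool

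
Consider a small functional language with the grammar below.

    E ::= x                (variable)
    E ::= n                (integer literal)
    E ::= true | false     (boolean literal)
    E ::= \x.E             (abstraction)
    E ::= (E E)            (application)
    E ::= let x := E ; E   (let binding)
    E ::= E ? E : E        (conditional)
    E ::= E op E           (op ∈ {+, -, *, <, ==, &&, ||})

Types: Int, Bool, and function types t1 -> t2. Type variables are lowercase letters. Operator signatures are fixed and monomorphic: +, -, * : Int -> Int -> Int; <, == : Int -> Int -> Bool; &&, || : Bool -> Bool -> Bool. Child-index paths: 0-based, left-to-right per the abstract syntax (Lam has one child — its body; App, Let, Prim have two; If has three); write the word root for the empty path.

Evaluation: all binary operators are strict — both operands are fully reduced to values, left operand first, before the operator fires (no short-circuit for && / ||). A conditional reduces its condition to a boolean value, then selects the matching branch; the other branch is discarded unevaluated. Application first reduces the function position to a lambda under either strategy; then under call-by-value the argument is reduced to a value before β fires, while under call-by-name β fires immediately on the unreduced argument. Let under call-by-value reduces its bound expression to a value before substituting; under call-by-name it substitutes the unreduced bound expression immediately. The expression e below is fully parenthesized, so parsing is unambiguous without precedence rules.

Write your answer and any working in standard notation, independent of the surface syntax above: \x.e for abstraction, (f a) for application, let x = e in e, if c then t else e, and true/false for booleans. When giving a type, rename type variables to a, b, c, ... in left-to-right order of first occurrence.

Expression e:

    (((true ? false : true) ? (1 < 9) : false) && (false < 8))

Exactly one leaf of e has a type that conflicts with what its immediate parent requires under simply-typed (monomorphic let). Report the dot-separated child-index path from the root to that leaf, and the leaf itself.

Trace:
  unify Bool ~ Bool
  unify Bool ~ Bool
  unify Bool ~ Bool
  unify Int ~ Int
  unify Int ~ Int
  unify Bool ~ Bool
  unify Bool ~ Bool
  unify Bool ~ Int
  FAIL: mismatch Bool ~ Int

Answer: 1.0 : false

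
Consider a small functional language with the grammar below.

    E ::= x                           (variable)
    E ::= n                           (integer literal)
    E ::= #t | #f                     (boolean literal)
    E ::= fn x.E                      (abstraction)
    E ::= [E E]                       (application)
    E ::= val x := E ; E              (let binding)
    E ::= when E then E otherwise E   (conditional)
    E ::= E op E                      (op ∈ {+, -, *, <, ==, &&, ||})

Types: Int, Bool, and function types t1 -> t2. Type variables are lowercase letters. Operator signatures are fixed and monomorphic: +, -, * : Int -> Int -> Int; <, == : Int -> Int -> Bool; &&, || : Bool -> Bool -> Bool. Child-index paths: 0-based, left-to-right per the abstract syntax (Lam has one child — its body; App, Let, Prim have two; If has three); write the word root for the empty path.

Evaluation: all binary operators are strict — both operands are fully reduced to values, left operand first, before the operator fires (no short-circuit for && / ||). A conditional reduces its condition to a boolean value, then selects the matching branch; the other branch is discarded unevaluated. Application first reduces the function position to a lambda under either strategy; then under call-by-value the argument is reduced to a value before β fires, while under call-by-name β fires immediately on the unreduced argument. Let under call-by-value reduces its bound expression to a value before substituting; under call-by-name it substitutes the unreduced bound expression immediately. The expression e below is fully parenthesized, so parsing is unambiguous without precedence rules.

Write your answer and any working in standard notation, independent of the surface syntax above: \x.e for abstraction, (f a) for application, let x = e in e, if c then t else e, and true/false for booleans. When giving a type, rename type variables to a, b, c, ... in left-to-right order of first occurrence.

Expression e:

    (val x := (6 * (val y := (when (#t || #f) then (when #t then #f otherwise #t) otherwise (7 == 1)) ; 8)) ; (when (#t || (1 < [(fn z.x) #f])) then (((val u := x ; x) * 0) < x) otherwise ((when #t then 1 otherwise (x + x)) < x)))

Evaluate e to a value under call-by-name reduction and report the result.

Working:
step 0: (let x = (6 * (let y = (if (true || false) then (if true then false else true) else (7 == 1)) in 8)) in (if (true || (1 < ((\z.x) false))) then (((let u = x in x) * 0) < x) else ((if true then 1 else (x + x)) < x)))
step 1: [let@root] (if (true || (1 < ((\z.(6 * (let y = (if (true || false) then (if true then false else true) else (7 == 1)) in 8))) false))) then (((let u = (6 * (let y = (if (true || false) then (if true then false else true) else (7 == 1)) in 8)) in (6 * (let y = (if (true || false) then (if true then false else true) else (7 == 1)) in 8))) * 0) < (6 * (let y = (if (true || false) then (if true then false else true) else (7 == 1)) in 8))) else ((if true then 1 else ((6 * (let y = (if (true || false) then (if true then false else true) else (7 == 1)) in 8)) + (6 * (let y = (if (true || false) then (if true then false else true) else (7 == 1)) in 8)))) < (6 * (let y = (if (true || false) then (if true then false else true) else (7 == 1)) in 8))))
step 2: [beta@0.1.1] (if (true || (1 < (6 * (let y = (if (true || false) then (if true then false else true) else (7 == 1)) in 8)))) then (((let u = (6 * (let y = (if (true || false) then (if true then false else true) else (7 == 1)) in 8)) in (6 * (let y = (if (true || false) then (if true then false else true) else (7 == 1)) in 8))) * 0) < (6 * (let y = (if (true || false) then (if true then false else true) else (7 == 1)) in 8))) else ((if true then 1 else ((6 * (let y = (if (true || false) then (if true then false else true) else (7 == 1)) in 8)) + (6 * (let y = (if (true || false) then (if true then false else true) else (7 == 1)) in 8)))) < (6 * (let y = (if (true || false) then (if true then false else true) else (7 == 1)) in 8))))
step 3: [let@0.1.1.1] (if (true || (1 < (6 * 8))) then (((let u = (6 * (let y = (if (true || false) then (if true then false else true) else (7 == 1)) in 8)) in (6 * (let y = (if (true || false) then (if true then false else true) else (7 == 1)) in 8))) * 0) < (6 * (let y = (if (true || false) then (if true then false else true) else (7 == 1)) in 8))) else ((if true then 1 else ((6 * (let y = (if (true || false) then (if true then false else true) else (7 == 1)) in 8)) + (6 * (let y = (if (true || false) then (if true then false else true) else (7 == 1)) in 8)))) < (6 * (let y = (if (true || false) then (if true then false else true) else (7 == 1)) in 8))))
step 4: [delta@0.1.1] (if (true || (1 < 48)) then (((let u = (6 * (let y = (if (true || false) then (if true then false else true) else (7 == 1)) in 8)) in (6 * (let y = (if (true || false) then (if true then false else true) else (7 == 1)) in 8))) * 0) < (6 * (let y = (if (true || false) then (if true then false else true) else (7 == 1)) in 8))) else ((if true then 1 else ((6 * (let y = (if (true || false) then (if true then false else true) else (7 == 1)) in 8)) + (6 * (let y = (if (true || false) then (if true then false else true) else (7 == 1)) in 8)))) < (6 * (let y = (if (true || false) then (if true then false else true) else (7 == 1)) in 8))))
step 5: [delta@0.1] (if (true || true) then (((let u = (6 * (let y = (if (true || false) then (if true then false else true) else (7 == 1)) in 8)) in (6 * (let y = (if (true || false) then (if true then false else true) else (7 == 1)) in 8))) * 0) < (6 * (let y = (if (true || false) then (if true then false else true) else (7 == 1)) in 8))) else ((if true then 1 else ((6 * (let y = (if (true || false) then (if true then false else true) else (7 == 1)) in 8)) + (6 * (let y = (if (true || false) then (if true then false else true) else (7 == 1)) in 8)))) < (6 * (let y = (if (true || false) then (if true then false else true) else (7 == 1)) in 8))))
step 6: [delta@0] (if true then (((let u = (6 * (let y = (if (true || false) then (if true then false else true) else (7 == 1)) in 8)) in (6 * (let y = (if (true || false) then (if true then false else true) else (7 == 1)) in 8))) * 0) < (6 * (let y = (if (true || false) then (if true then false else true) else (7 == 1)) in 8))) else ((if true then 1 else ((6 * (let y = (if (true || false) then (if true then false else true) else (7 == 1)) in 8)) + (6 * (let y = (if (true || false) then (if true then false else true) else (7 == 1)) in 8)))) < (6 * (let y = (if (true || false) then (if true then false else true) else (7 == 1)) in 8))))
step 7: [if@root] (((let u = (6 * (let y = (if (true || false) then (if true then false else true) else (7 == 1)) in 8)) in (6 * (let y = (if (true || false) then (if true then false else true) else (7 == 1)) in 8))) * 0) < (6 * (let y = (if (true || false) then (if true then false else true) else (7 == 1)) in 8)))
step 8: [let@0.0] (((6 * (let y = (if (true || false) then (if true then false else true) else (7 == 1)) in 8)) * 0) < (6 * (let y = (if (true || false) then (if true then false else true) else (7 == 1)) in 8)))
step 9: [let@0.0.1] (((6 * 8) * 0) < (6 * (let y = (if (true || false) then (if true then false else true) else (7 == 1)) in 8)))
step 10: [delta@0.0] ((48 * 0) < (6 * (let y = (if (true || false) then (if true then false else true) else (7 == 1)) in 8)))
step 11: [delta@0] (0 < (6 * (let y = (if (true || false) then (if true then false else true) else (7 == 1)) in 8)))
step 12: [let@1.1] (0 < (6 * 8))
step 13: [delta@1] (0 < 48)
step 14: [delta@root] true

Answer: true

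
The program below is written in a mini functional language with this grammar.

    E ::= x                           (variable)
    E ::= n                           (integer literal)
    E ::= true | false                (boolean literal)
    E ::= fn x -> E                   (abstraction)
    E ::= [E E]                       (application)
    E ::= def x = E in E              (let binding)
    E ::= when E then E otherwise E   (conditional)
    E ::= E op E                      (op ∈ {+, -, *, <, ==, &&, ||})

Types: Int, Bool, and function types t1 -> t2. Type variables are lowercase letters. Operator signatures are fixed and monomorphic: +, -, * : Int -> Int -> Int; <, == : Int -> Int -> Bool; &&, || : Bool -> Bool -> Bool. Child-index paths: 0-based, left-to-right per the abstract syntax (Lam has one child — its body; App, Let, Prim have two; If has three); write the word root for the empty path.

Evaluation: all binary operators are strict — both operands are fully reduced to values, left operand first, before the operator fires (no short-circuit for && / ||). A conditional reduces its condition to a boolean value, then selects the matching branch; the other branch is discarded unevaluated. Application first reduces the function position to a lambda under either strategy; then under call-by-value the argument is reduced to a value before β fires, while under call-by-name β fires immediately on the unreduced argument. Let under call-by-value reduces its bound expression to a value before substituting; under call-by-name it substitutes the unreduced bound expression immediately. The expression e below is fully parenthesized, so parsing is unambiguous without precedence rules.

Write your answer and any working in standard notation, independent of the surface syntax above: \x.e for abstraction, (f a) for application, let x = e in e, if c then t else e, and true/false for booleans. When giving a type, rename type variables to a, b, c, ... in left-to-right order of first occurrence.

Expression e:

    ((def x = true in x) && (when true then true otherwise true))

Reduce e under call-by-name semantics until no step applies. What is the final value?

Answer: true

Working:
step 0: ((let x = true in x) && (if true then true else true))
step 1: [let@0] (true && (if true then true else true))
step 2: [if@1] (true && true)
step 3: [delta@root] true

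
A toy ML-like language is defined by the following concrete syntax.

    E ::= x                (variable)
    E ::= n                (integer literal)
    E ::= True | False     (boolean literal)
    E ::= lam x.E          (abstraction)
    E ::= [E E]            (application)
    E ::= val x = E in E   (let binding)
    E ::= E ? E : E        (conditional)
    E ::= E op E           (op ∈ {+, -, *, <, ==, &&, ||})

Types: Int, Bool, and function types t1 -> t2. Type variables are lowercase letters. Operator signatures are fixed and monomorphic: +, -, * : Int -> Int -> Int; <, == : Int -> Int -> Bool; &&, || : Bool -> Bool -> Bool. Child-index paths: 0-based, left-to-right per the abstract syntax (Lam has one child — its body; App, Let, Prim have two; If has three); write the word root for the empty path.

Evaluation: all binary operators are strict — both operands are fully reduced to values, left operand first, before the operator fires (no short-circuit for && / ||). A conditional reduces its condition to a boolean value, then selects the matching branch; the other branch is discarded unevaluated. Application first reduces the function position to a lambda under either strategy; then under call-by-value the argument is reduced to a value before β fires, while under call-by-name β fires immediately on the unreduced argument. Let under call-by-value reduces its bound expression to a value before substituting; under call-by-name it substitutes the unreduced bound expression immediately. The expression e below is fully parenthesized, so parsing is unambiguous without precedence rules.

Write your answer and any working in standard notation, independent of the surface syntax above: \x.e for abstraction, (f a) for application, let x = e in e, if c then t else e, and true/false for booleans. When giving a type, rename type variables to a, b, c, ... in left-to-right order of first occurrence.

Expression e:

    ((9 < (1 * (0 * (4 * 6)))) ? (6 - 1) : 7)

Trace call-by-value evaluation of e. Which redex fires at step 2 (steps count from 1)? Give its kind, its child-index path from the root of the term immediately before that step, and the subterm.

Derivation:
step 0: (if (9 < (1 * (0 * (4 * 6)))) then (6 - 1) else 7)
step 1: [delta@0.1.1.1] (if (9 < (1 * (0 * 24))) then (6 - 1) else 7)
step 2: [delta@0.1.1] (if (9 < (1 * 0)) then (6 - 1) else 7)

Answer: delta at 0.1.1 : (0 * 24)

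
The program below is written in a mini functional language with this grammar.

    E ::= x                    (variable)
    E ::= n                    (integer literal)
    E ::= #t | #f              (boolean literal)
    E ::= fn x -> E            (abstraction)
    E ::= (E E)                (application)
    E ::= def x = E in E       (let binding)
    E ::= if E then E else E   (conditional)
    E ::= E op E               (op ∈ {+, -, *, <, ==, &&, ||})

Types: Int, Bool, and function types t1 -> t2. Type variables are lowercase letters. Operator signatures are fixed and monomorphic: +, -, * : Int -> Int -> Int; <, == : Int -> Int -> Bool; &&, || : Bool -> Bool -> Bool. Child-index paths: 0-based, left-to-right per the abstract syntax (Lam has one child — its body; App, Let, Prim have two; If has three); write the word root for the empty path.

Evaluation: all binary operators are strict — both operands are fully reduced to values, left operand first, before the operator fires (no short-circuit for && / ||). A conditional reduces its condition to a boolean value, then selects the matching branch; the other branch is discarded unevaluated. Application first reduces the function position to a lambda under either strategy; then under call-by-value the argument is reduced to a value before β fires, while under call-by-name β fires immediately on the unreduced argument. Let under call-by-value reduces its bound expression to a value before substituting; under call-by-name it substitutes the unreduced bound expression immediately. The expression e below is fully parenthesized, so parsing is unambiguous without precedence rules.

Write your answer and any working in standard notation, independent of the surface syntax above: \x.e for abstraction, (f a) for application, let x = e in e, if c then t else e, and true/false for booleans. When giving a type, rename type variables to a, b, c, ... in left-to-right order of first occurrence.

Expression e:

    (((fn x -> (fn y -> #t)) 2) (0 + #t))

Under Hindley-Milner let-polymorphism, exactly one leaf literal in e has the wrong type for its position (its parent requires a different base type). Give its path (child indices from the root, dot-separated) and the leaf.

Working:
\y._ : b -> Bool
\x._ : a -> b -> Bool
  unify a -> b -> Bool ~ Int -> c
  unify a ~ Int
  unify b -> Bool ~ c
_ _ : b -> Bool
  unify Int ~ Int
  unify Bool ~ Int
  FAIL: mismatch Bool ~ Int

Answer: 1.1 : true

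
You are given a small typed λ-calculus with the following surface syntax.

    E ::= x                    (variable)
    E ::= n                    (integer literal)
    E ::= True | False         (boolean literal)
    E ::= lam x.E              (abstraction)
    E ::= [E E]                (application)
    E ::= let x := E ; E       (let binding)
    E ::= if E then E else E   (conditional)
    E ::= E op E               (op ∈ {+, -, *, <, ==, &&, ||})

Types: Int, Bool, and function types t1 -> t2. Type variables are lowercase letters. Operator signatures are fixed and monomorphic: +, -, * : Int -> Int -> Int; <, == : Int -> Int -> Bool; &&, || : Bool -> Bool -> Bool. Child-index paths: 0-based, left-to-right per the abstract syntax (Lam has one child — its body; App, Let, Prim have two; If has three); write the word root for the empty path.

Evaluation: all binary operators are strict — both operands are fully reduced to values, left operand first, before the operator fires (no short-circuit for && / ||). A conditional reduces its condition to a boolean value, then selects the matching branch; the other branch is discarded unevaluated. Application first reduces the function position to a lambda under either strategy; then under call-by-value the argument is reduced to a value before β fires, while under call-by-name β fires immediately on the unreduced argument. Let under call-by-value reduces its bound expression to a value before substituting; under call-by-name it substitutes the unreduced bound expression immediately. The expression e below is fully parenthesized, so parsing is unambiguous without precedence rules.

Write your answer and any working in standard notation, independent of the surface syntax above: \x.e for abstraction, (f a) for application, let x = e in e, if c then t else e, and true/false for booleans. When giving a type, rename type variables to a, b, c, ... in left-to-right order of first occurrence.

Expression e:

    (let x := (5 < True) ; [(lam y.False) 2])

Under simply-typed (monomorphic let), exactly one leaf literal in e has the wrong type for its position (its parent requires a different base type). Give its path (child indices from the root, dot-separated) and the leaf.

Answer: 0.1 : true

Working:
  unify Int ~ Int
  unify Bool ~ Int
  FAIL: mismatch Bool ~ Int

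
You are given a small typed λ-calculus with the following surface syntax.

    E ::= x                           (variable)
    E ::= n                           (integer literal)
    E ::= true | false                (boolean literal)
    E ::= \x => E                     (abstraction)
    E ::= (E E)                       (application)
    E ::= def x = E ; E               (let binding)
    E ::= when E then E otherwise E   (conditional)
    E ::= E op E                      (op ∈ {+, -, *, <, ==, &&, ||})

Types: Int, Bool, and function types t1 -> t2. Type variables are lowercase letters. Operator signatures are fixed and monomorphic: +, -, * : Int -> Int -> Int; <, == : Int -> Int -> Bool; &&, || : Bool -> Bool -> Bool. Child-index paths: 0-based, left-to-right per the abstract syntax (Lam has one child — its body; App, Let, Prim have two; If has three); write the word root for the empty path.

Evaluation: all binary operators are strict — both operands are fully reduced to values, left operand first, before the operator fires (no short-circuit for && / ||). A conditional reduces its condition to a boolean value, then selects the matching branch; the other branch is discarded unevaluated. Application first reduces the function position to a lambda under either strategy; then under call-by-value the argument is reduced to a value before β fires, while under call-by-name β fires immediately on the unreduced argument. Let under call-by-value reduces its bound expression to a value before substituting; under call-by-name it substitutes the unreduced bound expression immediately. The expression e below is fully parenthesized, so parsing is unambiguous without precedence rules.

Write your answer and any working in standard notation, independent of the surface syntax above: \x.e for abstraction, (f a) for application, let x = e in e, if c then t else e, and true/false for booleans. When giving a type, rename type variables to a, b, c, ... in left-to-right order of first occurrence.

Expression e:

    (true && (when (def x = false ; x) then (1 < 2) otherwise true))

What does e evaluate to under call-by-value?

Trace:
step 0: (true && (if (let x = false in x) then (1 < 2) else true))
step 1: [let@1.0] (true && (if false then (1 < 2) else true))
step 2: [if@1] (true && true)
step 3: [delta@root] true

Answer: true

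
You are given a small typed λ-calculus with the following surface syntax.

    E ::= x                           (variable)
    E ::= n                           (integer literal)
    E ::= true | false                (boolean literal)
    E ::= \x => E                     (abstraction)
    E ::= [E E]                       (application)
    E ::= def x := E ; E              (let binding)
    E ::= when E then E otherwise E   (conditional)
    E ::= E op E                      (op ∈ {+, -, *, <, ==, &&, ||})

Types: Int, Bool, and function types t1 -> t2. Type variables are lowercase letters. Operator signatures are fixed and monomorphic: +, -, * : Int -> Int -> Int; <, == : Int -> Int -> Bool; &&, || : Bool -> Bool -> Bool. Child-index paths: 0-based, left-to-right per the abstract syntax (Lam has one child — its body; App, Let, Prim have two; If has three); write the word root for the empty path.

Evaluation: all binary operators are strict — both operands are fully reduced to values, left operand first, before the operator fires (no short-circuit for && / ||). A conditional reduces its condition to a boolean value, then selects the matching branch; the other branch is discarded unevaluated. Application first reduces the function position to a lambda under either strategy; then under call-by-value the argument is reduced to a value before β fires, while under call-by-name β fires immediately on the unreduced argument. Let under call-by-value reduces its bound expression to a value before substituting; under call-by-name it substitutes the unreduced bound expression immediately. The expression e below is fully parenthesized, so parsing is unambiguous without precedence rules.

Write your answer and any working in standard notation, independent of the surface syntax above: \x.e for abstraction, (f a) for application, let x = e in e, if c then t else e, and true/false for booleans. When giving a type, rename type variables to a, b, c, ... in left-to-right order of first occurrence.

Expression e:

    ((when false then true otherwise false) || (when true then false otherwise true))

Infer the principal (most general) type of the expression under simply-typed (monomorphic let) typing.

Derivation:
  unify Bool ~ Bool
  unify Bool ~ Bool
  unify Bool ~ Bool
  unify Bool ~ Bool
  unify Bool ~ Bool
  unify Bool ~ Bool

Answer: Bool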